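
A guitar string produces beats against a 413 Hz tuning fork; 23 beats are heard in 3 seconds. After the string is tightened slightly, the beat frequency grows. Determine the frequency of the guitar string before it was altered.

420.6667 Hz

Beat frequency = 23/3 = 7.6667 Hz.
|f − 413| = 7.6667, so the guitar string was at either 405.3333 Hz or 420.6667 Hz.
Increasing tension raises a string's frequency; the adjustment raises the guitar string's frequency.
The beat rate rose, so the adjustment moved the guitar string further from 413 Hz — it was already above the reference.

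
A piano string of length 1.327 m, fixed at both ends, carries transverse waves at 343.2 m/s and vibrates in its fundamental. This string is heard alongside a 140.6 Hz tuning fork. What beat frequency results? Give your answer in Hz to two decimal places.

For a string fixed at both ends, f_n = n·v/(2L) = 1·343.2/(2·1.327) = 129.3142 Hz.
f_beat = |129.3142 − 140.6| = 11.29 Hz.

11.29 Hz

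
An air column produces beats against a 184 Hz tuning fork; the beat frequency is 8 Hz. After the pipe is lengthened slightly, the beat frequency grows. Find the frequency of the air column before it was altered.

176 Hz

|f − 184| = 8, so the air column was at either 176 Hz or 192 Hz.
A longer pipe has a lower fundamental; the adjustment lowers the air column's frequency.
The beat rate rose, so the adjustment moved the air column further from 184 Hz — it was already below the reference.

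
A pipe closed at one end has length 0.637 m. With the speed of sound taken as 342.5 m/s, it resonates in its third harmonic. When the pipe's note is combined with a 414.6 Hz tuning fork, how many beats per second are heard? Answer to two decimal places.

11.34 Hz

Closed pipe (odd harmonics): f_n = n·v/(4L) = 3·342.5/(4·0.637) = 403.2575 Hz.
f_beat = |403.2575 − 414.6| = 11.34 Hz.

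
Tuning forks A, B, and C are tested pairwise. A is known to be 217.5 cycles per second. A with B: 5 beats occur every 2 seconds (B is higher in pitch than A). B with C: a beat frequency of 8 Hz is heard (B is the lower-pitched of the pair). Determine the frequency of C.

228 Hz

A–B: Beat frequency = 5/2 = 2.5 Hz.
B is above A, so f_B = 217.5 + 2.5 = 220 Hz.
C is above B, so f_C = 220 + 8 = 228 Hz.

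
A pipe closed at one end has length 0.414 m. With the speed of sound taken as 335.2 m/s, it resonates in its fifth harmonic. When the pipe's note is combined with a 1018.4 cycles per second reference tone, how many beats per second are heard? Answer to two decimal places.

Closed pipe (odd harmonics): f_n = n·v/(4L) = 5·335.2/(4·0.414) = 1012.0773 Hz.
f_beat = |1012.0773 − 1018.4| = 6.32 Hz.

6.32 Hz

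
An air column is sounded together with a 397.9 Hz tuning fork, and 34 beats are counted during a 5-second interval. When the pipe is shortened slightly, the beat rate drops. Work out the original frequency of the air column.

Beat frequency = 34/5 = 6.8 Hz.
|f − 397.9| = 6.8, so the air column was at either 391.1 Hz or 404.7 Hz.
A shorter pipe has a higher fundamental; the adjustment raises the air column's frequency.
The beat rate fell, so the adjustment moved the air column toward 397.9 Hz — it must have started below the reference.

391.1 Hz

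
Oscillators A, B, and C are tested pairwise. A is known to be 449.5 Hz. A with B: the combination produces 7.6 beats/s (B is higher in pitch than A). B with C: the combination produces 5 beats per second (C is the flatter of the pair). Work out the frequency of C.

452.1 Hz

B is above A, so f_B = 449.5 + 7.6 = 457.1 Hz.
C is below B, so f_C = 457.1 − 5 = 452.1 Hz.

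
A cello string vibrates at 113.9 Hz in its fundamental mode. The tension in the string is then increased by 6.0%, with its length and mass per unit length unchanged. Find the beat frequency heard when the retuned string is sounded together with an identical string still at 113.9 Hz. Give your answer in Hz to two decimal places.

3.37 Hz

For a string, f ∝ √T, so the new frequency is 113.9·√1.060 = 117.2672 Hz.
f_beat = |117.2672 − 113.9| = 3.37 Hz.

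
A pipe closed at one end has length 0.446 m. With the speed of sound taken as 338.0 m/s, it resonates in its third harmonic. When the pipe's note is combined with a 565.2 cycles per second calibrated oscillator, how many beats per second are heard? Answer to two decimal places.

3.19 Hz

Closed pipe (odd harmonics): f_n = n·v/(4L) = 3·338.0/(4·0.446) = 568.3857 Hz.
f_beat = |568.3857 − 565.2| = 3.19 Hz.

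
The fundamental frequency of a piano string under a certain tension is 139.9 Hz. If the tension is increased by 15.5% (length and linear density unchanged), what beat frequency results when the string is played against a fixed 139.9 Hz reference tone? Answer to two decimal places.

For a string, f ∝ √T, so the new frequency is 139.9·√1.155 = 150.3518 Hz.
f_beat = |150.3518 − 139.9| = 10.45 Hz.

10.45 Hz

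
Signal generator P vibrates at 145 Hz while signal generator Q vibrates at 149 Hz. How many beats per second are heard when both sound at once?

4 Hz

f_beat = |f₁ − f₂|.
|145 − 149| = 4 Hz.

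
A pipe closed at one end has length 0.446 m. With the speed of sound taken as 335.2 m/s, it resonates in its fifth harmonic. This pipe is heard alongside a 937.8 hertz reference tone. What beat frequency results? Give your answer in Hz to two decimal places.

1.66 Hz

Closed pipe (odd harmonics): f_n = n·v/(4L) = 5·335.2/(4·0.446) = 939.4619 Hz.
f_beat = |939.4619 − 937.8| = 1.66 Hz.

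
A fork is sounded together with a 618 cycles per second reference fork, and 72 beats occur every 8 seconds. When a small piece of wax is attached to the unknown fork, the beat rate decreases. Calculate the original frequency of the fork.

627 Hz

Beat frequency = 72/8 = 9 Hz.
|f − 618| = 9, so the fork was at either 609 Hz or 627 Hz.
Loading a fork with wax lowers its frequency; the adjustment lowers the fork's frequency.
The beat rate fell, so the adjustment moved the fork toward 618 Hz — it must have started above the reference.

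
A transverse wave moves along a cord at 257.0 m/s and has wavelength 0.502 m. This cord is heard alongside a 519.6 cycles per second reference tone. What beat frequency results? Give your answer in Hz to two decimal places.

Source frequency f = v/λ = 257.0/0.502 = 511.9522 Hz.
f_beat = |511.9522 − 519.6| = 7.65 Hz.

7.65 Hz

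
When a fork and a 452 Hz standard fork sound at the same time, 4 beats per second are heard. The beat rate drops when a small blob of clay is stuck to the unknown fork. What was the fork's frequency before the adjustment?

456 Hz

|f − 452| = 4, so the fork was at either 448 Hz or 456 Hz.
Adding mass to a fork lowers its frequency; the adjustment lowers the fork's frequency.
The beat rate fell, so the adjustment moved the fork toward 452 Hz — it must have started above the reference.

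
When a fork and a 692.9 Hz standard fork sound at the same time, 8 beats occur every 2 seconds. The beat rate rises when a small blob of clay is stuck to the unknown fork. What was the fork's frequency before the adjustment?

Beat frequency = 8/2 = 4 Hz.
|f − 692.9| = 4, so the fork was at either 688.9 Hz or 696.9 Hz.
Adding mass to a fork lowers its frequency; the adjustment lowers the fork's frequency.
The beat rate rose, so the adjustment moved the fork further from 692.9 Hz — it was already below the reference.

688.9 Hz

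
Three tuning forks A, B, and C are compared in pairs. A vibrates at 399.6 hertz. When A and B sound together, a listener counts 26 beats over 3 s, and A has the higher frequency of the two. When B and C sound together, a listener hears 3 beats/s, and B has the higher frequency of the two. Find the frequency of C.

387.9333 Hz

A–B: Beat frequency = 26/3 = 8.6667 Hz.
B is below A, so f_B = 399.6 − 8.6667 = 390.9333 Hz.
C is below B, so f_C = 390.9333 − 3 = 387.9333 Hz.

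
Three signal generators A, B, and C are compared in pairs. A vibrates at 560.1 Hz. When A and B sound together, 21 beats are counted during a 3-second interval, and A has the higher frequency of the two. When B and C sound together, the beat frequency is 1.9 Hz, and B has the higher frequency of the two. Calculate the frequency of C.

A–B: Beat frequency = 21/3 = 7 Hz.
B is below A, so f_B = 560.1 − 7 = 553.1 Hz.
C is below B, so f_C = 553.1 − 1.9 = 551.2 Hz.

551.2 Hz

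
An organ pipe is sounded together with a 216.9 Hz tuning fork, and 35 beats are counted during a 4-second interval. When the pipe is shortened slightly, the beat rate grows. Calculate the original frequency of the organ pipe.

Beat frequency = 35/4 = 8.75 Hz.
|f − 216.9| = 8.75, so the organ pipe was at either 208.15 Hz or 225.65 Hz.
A shorter pipe has a higher fundamental; the adjustment raises the organ pipe's frequency.
The beat rate rose, so the adjustment moved the organ pipe further from 216.9 Hz — it was already above the reference.

225.65 Hz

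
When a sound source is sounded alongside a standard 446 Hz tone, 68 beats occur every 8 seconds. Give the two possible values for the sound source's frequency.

437.5 Hz or 454.5 Hz

Beat frequency = 68/8 = 8.5 Hz.
|f − 446| = 8.5, so f = 446 ± 8.5.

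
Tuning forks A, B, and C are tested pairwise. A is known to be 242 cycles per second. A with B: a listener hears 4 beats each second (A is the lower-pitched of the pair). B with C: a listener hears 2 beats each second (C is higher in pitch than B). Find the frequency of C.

248 Hz

B is above A, so f_B = 242 + 4 = 246 Hz.
C is above B, so f_C = 246 + 2 = 248 Hz.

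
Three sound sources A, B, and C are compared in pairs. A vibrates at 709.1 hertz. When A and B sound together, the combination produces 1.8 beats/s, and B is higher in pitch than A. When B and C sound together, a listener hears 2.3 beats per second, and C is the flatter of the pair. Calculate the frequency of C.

708.6 Hz

B is above A, so f_B = 709.1 + 1.8 = 710.9 Hz.
C is below B, so f_C = 710.9 − 2.3 = 708.6 Hz.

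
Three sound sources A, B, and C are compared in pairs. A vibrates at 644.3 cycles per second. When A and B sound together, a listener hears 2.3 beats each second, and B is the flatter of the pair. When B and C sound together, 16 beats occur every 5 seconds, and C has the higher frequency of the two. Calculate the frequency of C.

B is below A, so f_B = 644.3 − 2.3 = 642 Hz.
B–C: Beat frequency = 16/5 = 3.2 Hz.
C is above B, so f_C = 642 + 3.2 = 645.2 Hz.

645.2 Hz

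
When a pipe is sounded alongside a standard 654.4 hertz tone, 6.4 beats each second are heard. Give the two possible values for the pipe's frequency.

|f − 654.4| = 6.4, so f = 654.4 ± 6.4.

648 Hz or 660.8 Hz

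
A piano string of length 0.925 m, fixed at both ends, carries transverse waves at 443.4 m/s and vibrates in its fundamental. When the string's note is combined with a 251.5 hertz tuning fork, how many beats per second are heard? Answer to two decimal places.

11.82 Hz

For a string fixed at both ends, f_n = n·v/(2L) = 1·443.4/(2·0.925) = 239.6757 Hz.
f_beat = |239.6757 − 251.5| = 11.82 Hz.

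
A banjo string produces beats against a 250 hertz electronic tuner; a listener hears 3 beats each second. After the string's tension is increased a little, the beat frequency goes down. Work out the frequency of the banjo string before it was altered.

|f − 250| = 3, so the banjo string was at either 247 Hz or 253 Hz.
Higher tension means higher frequency; the adjustment raises the banjo string's frequency.
The beat rate fell, so the adjustment moved the banjo string toward 250 Hz — it must have started below the reference.

247 Hz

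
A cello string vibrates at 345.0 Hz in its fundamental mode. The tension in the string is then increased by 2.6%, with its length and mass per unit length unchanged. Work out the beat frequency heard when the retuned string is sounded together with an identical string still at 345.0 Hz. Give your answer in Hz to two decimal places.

For a string, f ∝ √T, so the new frequency is 345.0·√1.026 = 349.4562 Hz.
f_beat = |349.4562 − 345.0| = 4.46 Hz.

4.46 Hz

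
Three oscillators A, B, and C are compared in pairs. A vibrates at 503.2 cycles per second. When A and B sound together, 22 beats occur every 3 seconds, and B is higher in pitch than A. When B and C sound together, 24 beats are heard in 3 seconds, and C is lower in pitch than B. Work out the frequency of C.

A–B: Beat frequency = 22/3 = 7.3333 Hz.
B is above A, so f_B = 503.2 + 7.3333 = 510.5333 Hz.
B–C: Beat frequency = 24/3 = 8 Hz.
C is below B, so f_C = 510.5333 − 8 = 502.5333 Hz.

502.5333 Hz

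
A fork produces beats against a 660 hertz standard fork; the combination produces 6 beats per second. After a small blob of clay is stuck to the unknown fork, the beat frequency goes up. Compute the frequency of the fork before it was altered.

|f − 660| = 6, so the fork was at either 654 Hz or 666 Hz.
Adding mass to a fork lowers its frequency; the adjustment lowers the fork's frequency.
The beat rate rose, so the adjustment moved the fork further from 660 Hz — it was already below the reference.

654 Hz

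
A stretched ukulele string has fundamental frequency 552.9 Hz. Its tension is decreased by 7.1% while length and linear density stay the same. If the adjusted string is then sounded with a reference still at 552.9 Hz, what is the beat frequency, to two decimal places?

19.99 Hz

For a string, f ∝ √T, so the new frequency is 552.9·√0.929 = 532.9107 Hz.
f_beat = |532.9107 − 552.9| = 19.99 Hz.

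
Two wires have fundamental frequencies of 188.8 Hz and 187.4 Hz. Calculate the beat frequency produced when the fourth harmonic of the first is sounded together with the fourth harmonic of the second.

5.6 Hz

Fourth harmonic of the first: 4·188.8 = 755.2 Hz.
Fourth harmonic of the second: 4·187.4 = 749.6 Hz.
f_beat = |755.2 − 749.6| = 5.6 Hz.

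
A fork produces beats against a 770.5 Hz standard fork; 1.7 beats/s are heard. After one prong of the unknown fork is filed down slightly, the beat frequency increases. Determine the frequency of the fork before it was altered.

|f − 770.5| = 1.7, so the fork was at either 768.8 Hz or 772.2 Hz.
Filing a prong removes mass and raises the fork's frequency; the adjustment raises the fork's frequency.
The beat rate rose, so the adjustment moved the fork further from 770.5 Hz — it was already above the reference.

772.2 Hz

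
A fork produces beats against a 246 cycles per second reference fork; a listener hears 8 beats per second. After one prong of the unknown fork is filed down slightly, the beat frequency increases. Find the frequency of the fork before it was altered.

|f − 246| = 8, so the fork was at either 238 Hz or 254 Hz.
Filing a prong removes mass and raises the fork's frequency; the adjustment raises the fork's frequency.
The beat rate rose, so the adjustment moved the fork further from 246 Hz — it was already above the reference.

254 Hz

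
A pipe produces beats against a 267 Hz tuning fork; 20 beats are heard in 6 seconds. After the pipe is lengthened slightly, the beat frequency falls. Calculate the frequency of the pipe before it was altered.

Beat frequency = 20/6 = 3.3333 Hz.
|f − 267| = 3.3333, so the pipe was at either 263.6667 Hz or 270.3333 Hz.
A longer pipe has a lower fundamental; the adjustment lowers the pipe's frequency.
The beat rate fell, so the adjustment moved the pipe toward 267 Hz — it must have started above the reference.

270.3333 Hz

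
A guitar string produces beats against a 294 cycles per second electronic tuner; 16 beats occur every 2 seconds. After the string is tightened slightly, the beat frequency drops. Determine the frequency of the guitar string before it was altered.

Beat frequency = 16/2 = 8 Hz.
|f − 294| = 8, so the guitar string was at either 286 Hz or 302 Hz.
Increasing tension raises a string's frequency; the adjustment raises the guitar string's frequency.
The beat rate fell, so the adjustment moved the guitar string toward 294 Hz — it must have started below the reference.

286 Hz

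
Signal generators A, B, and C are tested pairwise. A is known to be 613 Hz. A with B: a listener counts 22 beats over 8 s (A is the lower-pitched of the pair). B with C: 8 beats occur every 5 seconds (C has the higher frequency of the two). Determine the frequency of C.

A–B: Beat frequency = 22/8 = 2.75 Hz.
B is above A, so f_B = 613 + 2.75 = 615.75 Hz.
B–C: Beat frequency = 8/5 = 1.6 Hz.
C is above B, so f_C = 615.75 + 1.6 = 617.35 Hz.

617.35 Hz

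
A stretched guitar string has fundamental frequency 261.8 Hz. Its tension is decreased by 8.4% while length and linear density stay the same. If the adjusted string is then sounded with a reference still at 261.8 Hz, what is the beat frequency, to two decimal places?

11.24 Hz

For a string, f ∝ √T, so the new frequency is 261.8·√0.916 = 250.5633 Hz.
f_beat = |250.5633 − 261.8| = 11.24 Hz.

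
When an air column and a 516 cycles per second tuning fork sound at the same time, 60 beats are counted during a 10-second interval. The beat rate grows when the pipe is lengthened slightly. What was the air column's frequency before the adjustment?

Beat frequency = 60/10 = 6 Hz.
|f − 516| = 6, so the air column was at either 510 Hz or 522 Hz.
A longer pipe has a lower fundamental; the adjustment lowers the air column's frequency.
The beat rate rose, so the adjustment moved the air column further from 516 Hz — it was already below the reference.

510 Hz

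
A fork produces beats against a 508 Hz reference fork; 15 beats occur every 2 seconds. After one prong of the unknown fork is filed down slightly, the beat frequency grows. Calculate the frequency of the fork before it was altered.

Beat frequency = 15/2 = 7.5 Hz.
|f − 508| = 7.5, so the fork was at either 500.5 Hz or 515.5 Hz.
Filing a prong removes mass and raises the fork's frequency; the adjustment raises the fork's frequency.
The beat rate rose, so the adjustment moved the fork further from 508 Hz — it was already above the reference.

515.5 Hz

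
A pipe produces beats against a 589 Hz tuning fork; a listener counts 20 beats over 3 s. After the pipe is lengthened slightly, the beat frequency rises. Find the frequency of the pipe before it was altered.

Beat frequency = 20/3 = 6.6667 Hz.
|f − 589| = 6.6667, so the pipe was at either 582.3333 Hz or 595.6667 Hz.
A longer pipe has a lower fundamental; the adjustment lowers the pipe's frequency.
The beat rate rose, so the adjustment moved the pipe further from 589 Hz — it was already below the reference.

582.3333 Hz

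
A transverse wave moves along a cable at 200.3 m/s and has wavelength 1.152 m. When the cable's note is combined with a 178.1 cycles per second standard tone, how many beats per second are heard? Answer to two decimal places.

4.23 Hz

Source frequency f = v/λ = 200.3/1.152 = 173.8715 Hz.
f_beat = |173.8715 − 178.1| = 4.23 Hz.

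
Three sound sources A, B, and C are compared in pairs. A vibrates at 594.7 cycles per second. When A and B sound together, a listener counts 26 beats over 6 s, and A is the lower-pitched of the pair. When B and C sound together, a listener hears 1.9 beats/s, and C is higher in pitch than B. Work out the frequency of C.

600.9333 Hz

A–B: Beat frequency = 26/6 = 4.3333 Hz.
B is above A, so f_B = 594.7 + 4.3333 = 599.0333 Hz.
C is above B, so f_C = 599.0333 + 1.9 = 600.9333 Hz.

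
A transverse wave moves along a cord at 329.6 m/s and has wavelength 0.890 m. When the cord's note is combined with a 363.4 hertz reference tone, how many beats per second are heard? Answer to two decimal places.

Source frequency f = v/λ = 329.6/0.890 = 370.3371 Hz.
f_beat = |370.3371 − 363.4| = 6.94 Hz.

6.94 Hz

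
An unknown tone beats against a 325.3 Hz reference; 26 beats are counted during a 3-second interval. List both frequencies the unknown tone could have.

316.6333 Hz or 333.9667 Hz

Beat frequency = 26/3 = 8.6667 Hz.
|f − 325.3| = 8.6667, so f = 325.3 ± 8.6667.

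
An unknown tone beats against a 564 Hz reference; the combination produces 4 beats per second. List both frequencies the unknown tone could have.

560 Hz or 568 Hz

|f − 564| = 4, so f = 564 ± 4.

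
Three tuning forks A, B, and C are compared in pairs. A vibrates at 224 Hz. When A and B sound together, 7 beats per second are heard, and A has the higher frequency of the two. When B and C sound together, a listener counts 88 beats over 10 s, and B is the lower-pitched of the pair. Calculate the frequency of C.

B is below A, so f_B = 224 − 7 = 217 Hz.
B–C: Beat frequency = 88/10 = 8.8 Hz.
C is above B, so f_C = 217 + 8.8 = 225.8 Hz.

225.8 Hz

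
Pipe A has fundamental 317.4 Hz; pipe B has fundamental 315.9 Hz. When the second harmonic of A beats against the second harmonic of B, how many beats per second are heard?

3.0 Hz

Second harmonic of the first: 2·317.4 = 634.8 Hz.
Second harmonic of the second: 2·315.9 = 631.8 Hz.
f_beat = |634.8 − 631.8| = 3.0 Hz.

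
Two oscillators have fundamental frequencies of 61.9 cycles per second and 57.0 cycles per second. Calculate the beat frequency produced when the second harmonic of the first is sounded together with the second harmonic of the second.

9.8 Hz

Second harmonic of the first: 2·61.9 = 123.8 Hz.
Second harmonic of the second: 2·57.0 = 114.0 Hz.
f_beat = |123.8 − 114.0| = 9.8 Hz.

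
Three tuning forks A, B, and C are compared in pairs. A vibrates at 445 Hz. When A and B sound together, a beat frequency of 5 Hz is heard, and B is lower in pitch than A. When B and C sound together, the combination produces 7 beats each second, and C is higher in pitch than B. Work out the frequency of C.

447 Hz

B is below A, so f_B = 445 − 5 = 440 Hz.
C is above B, so f_C = 440 + 7 = 447 Hz.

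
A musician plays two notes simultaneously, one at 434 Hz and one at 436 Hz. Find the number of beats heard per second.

f_beat = |f₁ − f₂|.
|434 − 436| = 2 Hz.

2 Hz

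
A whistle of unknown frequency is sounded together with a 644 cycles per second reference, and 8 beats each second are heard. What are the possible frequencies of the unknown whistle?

636 Hz or 652 Hz

|f − 644| = 8, so f = 644 ± 8.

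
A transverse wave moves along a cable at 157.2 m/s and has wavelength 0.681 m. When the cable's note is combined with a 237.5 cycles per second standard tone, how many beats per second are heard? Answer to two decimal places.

Source frequency f = v/λ = 157.2/0.681 = 230.8370 Hz.
f_beat = |230.8370 − 237.5| = 6.66 Hz.

6.66 Hz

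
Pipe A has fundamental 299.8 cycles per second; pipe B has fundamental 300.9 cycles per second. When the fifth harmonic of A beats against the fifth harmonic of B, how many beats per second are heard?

Fifth harmonic of the first: 5·299.8 = 1499.0 Hz.
Fifth harmonic of the second: 5·300.9 = 1504.5 Hz.
f_beat = |1499.0 − 1504.5| = 5.5 Hz.

5.5 Hz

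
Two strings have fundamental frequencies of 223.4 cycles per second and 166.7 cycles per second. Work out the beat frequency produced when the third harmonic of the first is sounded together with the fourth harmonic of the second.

Third harmonic of the first: 3·223.4 = 670.2 Hz.
Fourth harmonic of the second: 4·166.7 = 666.8 Hz.
f_beat = |670.2 − 666.8| = 3.4 Hz.

3.4 Hz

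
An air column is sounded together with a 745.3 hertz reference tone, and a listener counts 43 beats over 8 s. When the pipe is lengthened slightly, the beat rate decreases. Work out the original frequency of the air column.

750.675 Hz

Beat frequency = 43/8 = 5.375 Hz.
|f − 745.3| = 5.375, so the air column was at either 739.925 Hz or 750.675 Hz.
A longer pipe has a lower fundamental; the adjustment lowers the air column's frequency.
The beat rate fell, so the adjustment moved the air column toward 745.3 Hz — it must have started above the reference.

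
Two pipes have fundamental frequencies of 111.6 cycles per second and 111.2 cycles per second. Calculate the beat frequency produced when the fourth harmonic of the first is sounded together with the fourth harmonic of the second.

1.6 Hz

Fourth harmonic of the first: 4·111.6 = 446.4 Hz.
Fourth harmonic of the second: 4·111.2 = 444.8 Hz.
f_beat = |446.4 − 444.8| = 1.6 Hz.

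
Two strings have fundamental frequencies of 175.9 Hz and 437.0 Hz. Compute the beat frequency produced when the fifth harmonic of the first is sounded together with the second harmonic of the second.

Fifth harmonic of the first: 5·175.9 = 879.5 Hz.
Second harmonic of the second: 2·437.0 = 874.0 Hz.
f_beat = |879.5 − 874.0| = 5.5 Hz.

5.5 Hz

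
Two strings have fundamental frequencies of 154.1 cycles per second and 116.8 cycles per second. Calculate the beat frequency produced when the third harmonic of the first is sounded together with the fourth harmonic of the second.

4.9 Hz

Third harmonic of the first: 3·154.1 = 462.3 Hz.
Fourth harmonic of the second: 4·116.8 = 467.2 Hz.
f_beat = |462.3 − 467.2| = 4.9 Hz.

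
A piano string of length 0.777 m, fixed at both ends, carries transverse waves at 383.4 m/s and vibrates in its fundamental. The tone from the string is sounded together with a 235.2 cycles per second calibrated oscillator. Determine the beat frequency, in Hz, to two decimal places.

For a string fixed at both ends, f_n = n·v/(2L) = 1·383.4/(2·0.777) = 246.7181 Hz.
f_beat = |246.7181 − 235.2| = 11.52 Hz.

11.52 Hz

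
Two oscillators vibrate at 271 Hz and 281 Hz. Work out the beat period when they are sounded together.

f_beat = |271 − 281| = 10 Hz.
Beat period T = 1 / f_beat = 1 / 10 s.

0.100 s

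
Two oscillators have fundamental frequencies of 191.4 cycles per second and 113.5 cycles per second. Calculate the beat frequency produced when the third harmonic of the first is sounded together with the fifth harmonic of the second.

6.7 Hz

Third harmonic of the first: 3·191.4 = 574.2 Hz.
Fifth harmonic of the second: 5·113.5 = 567.5 Hz.
f_beat = |574.2 − 567.5| = 6.7 Hz.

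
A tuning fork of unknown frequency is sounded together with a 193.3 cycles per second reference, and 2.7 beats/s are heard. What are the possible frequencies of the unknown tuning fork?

|f − 193.3| = 2.7, so f = 193.3 ± 2.7.

190.6 Hz or 196 Hz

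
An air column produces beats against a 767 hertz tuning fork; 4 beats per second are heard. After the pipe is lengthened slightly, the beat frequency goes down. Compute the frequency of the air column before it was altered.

|f − 767| = 4, so the air column was at either 763 Hz or 771 Hz.
A longer pipe has a lower fundamental; the adjustment lowers the air column's frequency.
The beat rate fell, so the adjustment moved the air column toward 767 Hz — it must have started above the reference.

771 Hz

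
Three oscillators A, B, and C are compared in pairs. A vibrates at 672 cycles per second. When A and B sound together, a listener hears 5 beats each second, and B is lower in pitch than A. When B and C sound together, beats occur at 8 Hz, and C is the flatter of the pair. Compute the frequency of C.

659 Hz

B is below A, so f_B = 672 − 5 = 667 Hz.
C is below B, so f_C = 667 − 8 = 659 Hz.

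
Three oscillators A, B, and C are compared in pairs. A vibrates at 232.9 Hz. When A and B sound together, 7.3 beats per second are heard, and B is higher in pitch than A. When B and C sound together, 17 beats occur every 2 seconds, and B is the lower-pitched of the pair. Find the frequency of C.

248.7 Hz

B is above A, so f_B = 232.9 + 7.3 = 240.2 Hz.
B–C: Beat frequency = 17/2 = 8.5 Hz.
C is above B, so f_C = 240.2 + 8.5 = 248.7 Hz.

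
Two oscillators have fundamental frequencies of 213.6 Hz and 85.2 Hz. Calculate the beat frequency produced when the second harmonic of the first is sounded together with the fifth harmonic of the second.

Second harmonic of the first: 2·213.6 = 427.2 Hz.
Fifth harmonic of the second: 5·85.2 = 426.0 Hz.
f_beat = |427.2 − 426.0| = 1.2 Hz.

1.2 Hz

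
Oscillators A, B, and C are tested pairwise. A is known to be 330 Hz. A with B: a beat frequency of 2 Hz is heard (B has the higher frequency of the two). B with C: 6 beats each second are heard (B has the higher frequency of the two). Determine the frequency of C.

B is above A, so f_B = 330 + 2 = 332 Hz.
C is below B, so f_C = 332 − 6 = 326 Hz.

326 Hz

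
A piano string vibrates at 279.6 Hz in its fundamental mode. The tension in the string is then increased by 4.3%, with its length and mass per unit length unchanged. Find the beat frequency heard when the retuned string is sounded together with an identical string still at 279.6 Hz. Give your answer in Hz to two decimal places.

5.95 Hz

For a string, f ∝ √T, so the new frequency is 279.6·√1.043 = 285.5481 Hz.
f_beat = |285.5481 − 279.6| = 5.95 Hz.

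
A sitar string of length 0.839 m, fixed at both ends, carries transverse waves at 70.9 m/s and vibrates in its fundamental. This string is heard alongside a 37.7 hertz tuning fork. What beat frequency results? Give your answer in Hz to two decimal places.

4.55 Hz

For a string fixed at both ends, f_n = n·v/(2L) = 1·70.9/(2·0.839) = 42.2527 Hz.
f_beat = |42.2527 − 37.7| = 4.55 Hz.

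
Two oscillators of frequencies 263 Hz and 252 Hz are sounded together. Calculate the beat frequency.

11 Hz

f_beat = |f₁ − f₂|.
|263 − 252| = 11 Hz.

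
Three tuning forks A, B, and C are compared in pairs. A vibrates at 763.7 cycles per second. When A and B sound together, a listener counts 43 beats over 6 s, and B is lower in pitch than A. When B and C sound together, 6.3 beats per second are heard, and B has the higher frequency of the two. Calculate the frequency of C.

750.2333 Hz

A–B: Beat frequency = 43/6 = 7.1667 Hz.
B is below A, so f_B = 763.7 − 7.1667 = 756.5333 Hz.
C is below B, so f_C = 756.5333 − 6.3 = 750.2333 Hz.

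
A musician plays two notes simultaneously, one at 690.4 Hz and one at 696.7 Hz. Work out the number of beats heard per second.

6.3 Hz

The beat frequency equals the magnitude of the frequency difference.
|690.4 − 696.7| = 6.3 Hz.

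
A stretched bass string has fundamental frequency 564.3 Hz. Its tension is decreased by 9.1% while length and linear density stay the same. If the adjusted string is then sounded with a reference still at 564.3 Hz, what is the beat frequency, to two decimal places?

26.29 Hz

For a string, f ∝ √T, so the new frequency is 564.3·√0.909 = 538.0120 Hz.
f_beat = |538.0120 − 564.3| = 26.29 Hz.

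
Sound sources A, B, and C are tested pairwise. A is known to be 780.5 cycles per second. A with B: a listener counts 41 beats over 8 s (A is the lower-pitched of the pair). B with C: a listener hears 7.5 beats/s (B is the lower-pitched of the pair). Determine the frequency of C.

A–B: Beat frequency = 41/8 = 5.125 Hz.
B is above A, so f_B = 780.5 + 5.125 = 785.625 Hz.
C is above B, so f_C = 785.625 + 7.5 = 793.125 Hz.

793.125 Hz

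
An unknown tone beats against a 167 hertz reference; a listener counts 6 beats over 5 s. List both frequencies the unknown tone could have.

Beat frequency = 6/5 = 1.2 Hz.
|f − 167| = 1.2, so f = 167 ± 1.2.

165.8 Hz or 168.2 Hz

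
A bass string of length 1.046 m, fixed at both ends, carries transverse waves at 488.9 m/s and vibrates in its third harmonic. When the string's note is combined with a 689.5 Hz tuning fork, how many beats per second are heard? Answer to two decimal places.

11.60 Hz

For a string fixed at both ends, f_n = n·v/(2L) = 3·488.9/(2·1.046) = 701.0994 Hz.
f_beat = |701.0994 − 689.5| = 11.60 Hz.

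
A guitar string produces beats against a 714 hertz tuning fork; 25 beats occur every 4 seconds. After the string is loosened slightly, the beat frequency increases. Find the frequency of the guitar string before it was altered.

Beat frequency = 25/4 = 6.25 Hz.
|f − 714| = 6.25, so the guitar string was at either 707.75 Hz or 720.25 Hz.
Reducing tension lowers a string's frequency; the adjustment lowers the guitar string's frequency.
The beat rate rose, so the adjustment moved the guitar string further from 714 Hz — it was already below the reference.

707.75 Hz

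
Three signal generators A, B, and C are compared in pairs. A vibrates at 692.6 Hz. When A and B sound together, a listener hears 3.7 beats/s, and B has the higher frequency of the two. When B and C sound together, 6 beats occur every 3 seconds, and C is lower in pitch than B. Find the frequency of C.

B is above A, so f_B = 692.6 + 3.7 = 696.3 Hz.
B–C: Beat frequency = 6/3 = 2 Hz.
C is below B, so f_C = 696.3 − 2 = 694.3 Hz.

694.3 Hz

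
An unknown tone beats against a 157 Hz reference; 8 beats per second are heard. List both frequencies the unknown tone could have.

|f − 157| = 8, so f = 157 ± 8.

149 Hz or 165 Hz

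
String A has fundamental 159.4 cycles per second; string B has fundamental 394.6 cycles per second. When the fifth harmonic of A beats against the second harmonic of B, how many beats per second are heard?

Fifth harmonic of the first: 5·159.4 = 797.0 Hz.
Second harmonic of the second: 2·394.6 = 789.2 Hz.
f_beat = |797.0 − 789.2| = 7.8 Hz.

7.8 Hz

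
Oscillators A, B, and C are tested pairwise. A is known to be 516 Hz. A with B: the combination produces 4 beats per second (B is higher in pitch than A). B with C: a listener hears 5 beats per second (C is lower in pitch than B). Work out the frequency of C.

515 Hz

B is above A, so f_B = 516 + 4 = 520 Hz.
C is below B, so f_C = 520 − 5 = 515 Hz.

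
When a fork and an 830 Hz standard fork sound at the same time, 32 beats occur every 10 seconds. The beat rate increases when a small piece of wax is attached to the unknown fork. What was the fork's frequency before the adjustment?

Beat frequency = 32/10 = 3.2 Hz.
|f − 830| = 3.2, so the fork was at either 826.8 Hz or 833.2 Hz.
Loading a fork with wax lowers its frequency; the adjustment lowers the fork's frequency.
The beat rate rose, so the adjustment moved the fork further from 830 Hz — it was already below the reference.

826.8 Hz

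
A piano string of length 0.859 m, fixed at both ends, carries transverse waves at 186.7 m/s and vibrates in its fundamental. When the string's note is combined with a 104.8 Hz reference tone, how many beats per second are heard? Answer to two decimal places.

3.87 Hz

For a string fixed at both ends, f_n = n·v/(2L) = 1·186.7/(2·0.859) = 108.6729 Hz.
f_beat = |108.6729 − 104.8| = 3.87 Hz.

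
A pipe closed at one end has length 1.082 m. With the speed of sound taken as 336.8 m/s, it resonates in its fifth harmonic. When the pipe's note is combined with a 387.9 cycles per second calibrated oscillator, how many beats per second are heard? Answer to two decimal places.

1.19 Hz

Closed pipe (odd harmonics): f_n = n·v/(4L) = 5·336.8/(4·1.082) = 389.0943 Hz.
f_beat = |389.0943 − 387.9| = 1.19 Hz.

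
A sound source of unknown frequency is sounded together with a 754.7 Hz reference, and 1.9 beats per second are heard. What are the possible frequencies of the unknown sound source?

752.8 Hz or 756.6 Hz

|f − 754.7| = 1.9, so f = 754.7 ± 1.9.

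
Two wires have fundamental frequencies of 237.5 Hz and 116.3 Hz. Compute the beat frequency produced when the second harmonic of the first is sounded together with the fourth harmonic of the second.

9.8 Hz

Second harmonic of the first: 2·237.5 = 475.0 Hz.
Fourth harmonic of the second: 4·116.3 = 465.2 Hz.
f_beat = |475.0 − 465.2| = 9.8 Hz.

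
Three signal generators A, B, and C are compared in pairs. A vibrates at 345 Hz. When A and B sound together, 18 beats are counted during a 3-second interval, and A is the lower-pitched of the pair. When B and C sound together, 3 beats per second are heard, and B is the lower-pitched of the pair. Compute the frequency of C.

354 Hz

A–B: Beat frequency = 18/3 = 6 Hz.
B is above A, so f_B = 345 + 6 = 351 Hz.
C is above B, so f_C = 351 + 3 = 354 Hz.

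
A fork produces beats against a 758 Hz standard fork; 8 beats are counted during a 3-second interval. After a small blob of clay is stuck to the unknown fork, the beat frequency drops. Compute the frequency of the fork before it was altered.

Beat frequency = 8/3 = 2.6667 Hz.
|f − 758| = 2.6667, so the fork was at either 755.3333 Hz or 760.6667 Hz.
Adding mass to a fork lowers its frequency; the adjustment lowers the fork's frequency.
The beat rate fell, so the adjustment moved the fork toward 758 Hz — it must have started above the reference.

760.6667 Hz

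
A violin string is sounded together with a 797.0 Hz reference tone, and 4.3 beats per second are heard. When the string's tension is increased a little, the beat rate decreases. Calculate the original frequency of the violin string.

792.7 Hz

|f − 797.0| = 4.3, so the violin string was at either 792.7 Hz or 801.3 Hz.
Higher tension means higher frequency; the adjustment raises the violin string's frequency.
The beat rate fell, so the adjustment moved the violin string toward 797.0 Hz — it must have started below the reference.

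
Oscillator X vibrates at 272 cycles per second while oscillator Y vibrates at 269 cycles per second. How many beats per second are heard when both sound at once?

3 Hz

f_beat = |f₁ − f₂|.
|272 − 269| = 3 Hz.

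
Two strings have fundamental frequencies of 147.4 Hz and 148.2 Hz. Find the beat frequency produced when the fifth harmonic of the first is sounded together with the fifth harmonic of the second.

4.0 Hz

Fifth harmonic of the first: 5·147.4 = 737.0 Hz.
Fifth harmonic of the second: 5·148.2 = 741.0 Hz.
f_beat = |737.0 − 741.0| = 4.0 Hz.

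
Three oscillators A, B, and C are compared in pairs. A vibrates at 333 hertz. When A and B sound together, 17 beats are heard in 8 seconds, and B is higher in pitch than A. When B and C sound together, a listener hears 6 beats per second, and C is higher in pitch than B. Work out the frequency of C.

A–B: Beat frequency = 17/8 = 2.125 Hz.
B is above A, so f_B = 333 + 2.125 = 335.125 Hz.
C is above B, so f_C = 335.125 + 6 = 341.125 Hz.

341.125 Hz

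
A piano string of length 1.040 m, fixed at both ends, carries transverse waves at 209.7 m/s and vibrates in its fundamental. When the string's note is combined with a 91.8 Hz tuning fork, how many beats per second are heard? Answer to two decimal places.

For a string fixed at both ends, f_n = n·v/(2L) = 1·209.7/(2·1.040) = 100.8173 Hz.
f_beat = |100.8173 − 91.8| = 9.02 Hz.

9.02 Hz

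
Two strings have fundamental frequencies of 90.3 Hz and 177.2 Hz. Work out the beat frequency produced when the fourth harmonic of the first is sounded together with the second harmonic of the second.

6.8 Hz

Fourth harmonic of the first: 4·90.3 = 361.2 Hz.
Second harmonic of the second: 2·177.2 = 354.4 Hz.
f_beat = |361.2 − 354.4| = 6.8 Hz.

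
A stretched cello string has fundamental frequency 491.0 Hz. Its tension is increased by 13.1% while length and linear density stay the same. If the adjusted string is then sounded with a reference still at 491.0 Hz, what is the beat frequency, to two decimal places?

31.17 Hz

For a string, f ∝ √T, so the new frequency is 491.0·√1.131 = 522.1711 Hz.
f_beat = |522.1711 − 491.0| = 31.17 Hz.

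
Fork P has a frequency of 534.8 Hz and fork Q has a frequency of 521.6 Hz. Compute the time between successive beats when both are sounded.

f_beat = |534.8 − 521.6| = 13.2 Hz.
Beat period T = 1 / f_beat = 1 / 13.2 s.

0.076 s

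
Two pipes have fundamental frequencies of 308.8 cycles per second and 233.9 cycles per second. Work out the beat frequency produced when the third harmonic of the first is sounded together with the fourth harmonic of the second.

Third harmonic of the first: 3·308.8 = 926.4 Hz.
Fourth harmonic of the second: 4·233.9 = 935.6 Hz.
f_beat = |926.4 − 935.6| = 9.2 Hz.

9.2 Hz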